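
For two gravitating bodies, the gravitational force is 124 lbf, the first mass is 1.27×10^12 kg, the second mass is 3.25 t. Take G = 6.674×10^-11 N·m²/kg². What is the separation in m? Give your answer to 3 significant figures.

Rearranging: r = √(G·m₁m₂/F).
F = 124 lbf = 551.6 N; m₁ = 1.27×10^12 kg; m₂ = 3.25 t = 3250 kg; G = 6.674×10^-11 N·m²/kg².
r = 22.35 m

22.3 m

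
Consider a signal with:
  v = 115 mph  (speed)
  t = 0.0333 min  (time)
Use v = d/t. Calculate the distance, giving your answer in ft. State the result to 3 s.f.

337 ft

Rearranging v = d/t for d: d = v·t.
v = 115 mph = 51.41 m/s; t = 0.0333 min = 1.998 s.
d = 102.7 m
102.7 m × (1 ft / 0.3048 m) = 337.0 ft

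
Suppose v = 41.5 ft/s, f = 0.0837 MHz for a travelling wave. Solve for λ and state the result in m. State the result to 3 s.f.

1.51×10^-4 m

Rearranging v = f·λ for λ: λ = v/f.
v = 41.5 ft/s = 12.65 m/s; f = 0.0837 MHz = 83700 Hz.
λ = 1.511×10^-4 m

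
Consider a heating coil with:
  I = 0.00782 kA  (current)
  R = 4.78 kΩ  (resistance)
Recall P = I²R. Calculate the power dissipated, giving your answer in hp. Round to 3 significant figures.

Directly: P = I²R.
I = 0.00782 kA = 7.820 A; R = 4.78 kΩ = 4780 Ω.
P = 2.923×10^5 W
2.923×10^5 W × (1 hp / 745.7 W) = 392.0 hp

392 hp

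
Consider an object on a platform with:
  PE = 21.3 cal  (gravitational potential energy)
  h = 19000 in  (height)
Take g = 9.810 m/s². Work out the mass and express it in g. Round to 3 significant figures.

18.8 g

Solving PE = m·g·h for m: m = PE/(g·h).
PE = 21.3 cal = 89.12 J; h = 19000 in = 482.6 m; g = 9.810 m/s².
m = 0.01882 kg
0.01882 kg × (1 g / 0.001000 kg) = 18.82 g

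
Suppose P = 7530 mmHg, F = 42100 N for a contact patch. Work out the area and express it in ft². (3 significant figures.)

Rearranging: A = F/P.
P = 7530 mmHg = 1.004×10^6 Pa; F = 42100 N.
A = 0.04194 m²
0.04194 m² × (1 ft² / 0.09290 m²) = 0.4514 ft²

0.451 ft²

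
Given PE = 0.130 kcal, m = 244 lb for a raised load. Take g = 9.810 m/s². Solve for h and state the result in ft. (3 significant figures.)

Rearranging: h = PE/(m·g).
PE = 0.130 kcal = 543.9 J; m = 244 lb = 110.7 kg; g = 9.810 m/s².
h = 0.5010 m
0.5010 m × (1 ft / 0.3048 m) = 1.644 ft

1.64 ft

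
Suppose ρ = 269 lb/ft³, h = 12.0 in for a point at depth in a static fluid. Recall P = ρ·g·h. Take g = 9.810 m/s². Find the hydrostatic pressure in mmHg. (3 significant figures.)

96.6 mmHg

Directly: P = ρgh.
ρ = 269 lb/ft³ = 4309 kg/m³; h = 12.0 in = 0.3048 m; g = 9.810 m/s².
P = 12884 Pa  (the unit combination reduces to kg/(m·s²) = Pa)
12884 Pa × (1 mmHg / 133.3 Pa) = 96.64 mmHg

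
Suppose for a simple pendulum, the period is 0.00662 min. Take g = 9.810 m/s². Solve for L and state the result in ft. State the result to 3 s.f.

Solving T = 2π√(L/g) for L: L = g·(T/2π)².
T = 0.00662 min = 0.3972 s; g = 9.810 m/s².
L = 0.03920 m
0.03920 m × (1 ft / 0.3048 m) = 0.1286 ft

0.129 ft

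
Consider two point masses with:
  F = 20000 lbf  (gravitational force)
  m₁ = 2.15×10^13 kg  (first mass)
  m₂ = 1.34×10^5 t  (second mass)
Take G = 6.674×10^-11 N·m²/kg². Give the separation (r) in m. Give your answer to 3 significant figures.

1470 m

Rearranging: r = √(G·m₁m₂/F).
F = 20000 lbf = 88964 N; m₁ = 2.15×10^13 kg; m₂ = 1.34×10^5 t = 1.340×10^8 kg; G = 6.674×10^-11 N·m²/kg².
r = 1470 m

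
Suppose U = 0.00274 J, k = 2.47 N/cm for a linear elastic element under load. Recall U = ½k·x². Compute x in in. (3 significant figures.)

Rearranging U = ½k·x² for x: x = √(2U/k).
U = 0.00274 J; k = 2.47 N/cm = 247.0 N/m.
x = 0.004710 m
0.004710 m × (1 in / 0.02540 m) = 0.1854 in

0.185 in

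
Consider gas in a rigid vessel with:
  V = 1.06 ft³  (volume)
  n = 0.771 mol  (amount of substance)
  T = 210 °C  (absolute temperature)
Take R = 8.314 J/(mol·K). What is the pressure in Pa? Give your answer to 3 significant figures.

1.03×10^5 Pa

From the ideal-gas law: P = nRT/V.
V = 1.06 ft³ = 0.03002 m³; n = 0.771 mol; T = 210 °C = 483.1 K; R = 8.314 J/(mol·K).
P = 1.032×10^5 Pa  (the unit combination reduces to kg/(m·s²) = Pa)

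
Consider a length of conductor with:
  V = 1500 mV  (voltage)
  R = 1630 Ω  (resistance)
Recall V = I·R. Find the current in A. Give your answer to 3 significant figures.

From Ohm's law: I = V/R.
V = 1500 mV = 1.500 V; R = 1630 Ω.
I = 9.202×10^-4 A

9.20×10^-4 A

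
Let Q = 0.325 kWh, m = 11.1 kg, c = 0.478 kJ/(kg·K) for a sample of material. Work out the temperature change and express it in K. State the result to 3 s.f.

221 K

Solving Q = m·c·ΔT for ΔT: ΔT = Q/(m·c).
Q = 0.325 kWh = 1.170×10^6 J; m = 11.1 kg; c = 0.478 kJ/(kg·K) = 478.0 J/(kg·K).
ΔT = 220.5 K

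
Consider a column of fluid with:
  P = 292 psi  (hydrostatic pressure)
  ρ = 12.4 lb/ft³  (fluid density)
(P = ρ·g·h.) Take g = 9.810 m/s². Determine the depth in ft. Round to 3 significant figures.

Rearranging: h = P/(ρ·g).
P = 292 psi = 2.013×10^6 Pa; ρ = 12.4 lb/ft³ = 198.6 kg/m³; g = 9.810 m/s².
h = 1033 m
1033 m × (1 ft / 0.3048 m) = 3390 ft

3390 ft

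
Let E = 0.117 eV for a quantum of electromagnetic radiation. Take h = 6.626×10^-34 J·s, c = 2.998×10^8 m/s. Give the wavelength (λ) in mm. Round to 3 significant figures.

0.0106 mm

Rearranging: λ = hc/E.
E = 0.117 eV = 1.875×10^-20 J; h = 6.626×10^-34 J·s; c = 2.998×10^8 m/s.
λ = 1.060×10^-5 m
1.060×10^-5 m × (1 mm / 0.001000 m) = 0.01060 mm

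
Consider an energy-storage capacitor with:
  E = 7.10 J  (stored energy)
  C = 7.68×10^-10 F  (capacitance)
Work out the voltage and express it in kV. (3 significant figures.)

136 kV

Solving E = ½C·V² for V: V = √(2E/C).
E = 7.10 J; C = 7.68×10^-10 F.
V = 1.360×10^5 V
1.360×10^5 V × (1 kV / 1000 V) = 136.0 kV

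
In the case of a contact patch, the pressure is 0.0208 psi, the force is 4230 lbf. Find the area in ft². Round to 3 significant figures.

1410 ft²

Solving P = F/A for A: A = F/P.
P = 0.0208 psi = 143.4 Pa; F = 4230 lbf = 18816 N.
A = 131.2 m²
131.2 m² × (1 ft² / 0.09290 m²) = 1412 ft²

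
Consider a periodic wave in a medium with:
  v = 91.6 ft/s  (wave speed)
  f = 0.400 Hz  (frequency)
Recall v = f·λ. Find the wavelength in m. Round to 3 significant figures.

Solving v = f·λ for λ: λ = v/f.
v = 91.6 ft/s = 27.92 m/s; f = 0.400 Hz.
λ = 69.80 m

69.8 m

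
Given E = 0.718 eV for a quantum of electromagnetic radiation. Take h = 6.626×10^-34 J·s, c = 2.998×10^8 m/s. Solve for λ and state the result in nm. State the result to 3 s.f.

Rearranging E = h·c/λ for λ: λ = hc/E.
E = 0.718 eV = 1.150×10^-19 J; h = 6.626×10^-34 J·s; c = 2.998×10^8 m/s.
λ = 1.727×10^-6 m
1.727×10^-6 m × (1 nm / 1.000×10^-9 m) = 1727 nm

1730 nm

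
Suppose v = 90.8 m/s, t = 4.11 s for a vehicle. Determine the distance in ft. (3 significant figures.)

1220 ft

Solving v = d/t for d: d = v·t.
v = 90.8 m/s; t = 4.11 s.
d = 373.2 m
373.2 m × (1 ft / 0.3048 m) = 1224 ft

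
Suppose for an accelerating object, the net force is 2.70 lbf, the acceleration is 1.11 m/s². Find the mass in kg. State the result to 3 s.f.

Solving F = m·a for m: m = F/a.
F = 2.70 lbf = 12.01 N; a = 1.11 m/s².
m = 10.82 kg

10.8 kg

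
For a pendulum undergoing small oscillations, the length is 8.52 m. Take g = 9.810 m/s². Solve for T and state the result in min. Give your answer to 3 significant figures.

0.0976 min

Directly: T = 2π√(L/g).
L = 8.52 m; g = 9.810 m/s².
T = 5.856 s
5.856 s × (1 min / 60.00 s) = 0.09759 min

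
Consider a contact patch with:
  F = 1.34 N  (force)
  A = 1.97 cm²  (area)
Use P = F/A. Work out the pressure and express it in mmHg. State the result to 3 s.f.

51.0 mmHg

P is given directly by: P = F/A.
F = 1.34 N; A = 1.97 cm² = 1.970×10^-4 m².
P = 6802 Pa  (the unit combination reduces to kg/(m·s²) = Pa)
6802 Pa × (1 mmHg / 133.3 Pa) = 51.02 mmHg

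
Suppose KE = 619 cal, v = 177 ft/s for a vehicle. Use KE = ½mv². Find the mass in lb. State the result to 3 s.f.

3.92 lb

Rearranging: m = 2·KE/v².
KE = 619 cal = 2590 J; v = 177 ft/s = 53.95 m/s.
m = 1.780 kg
1.780 kg × (1 lb / 0.4536 kg) = 3.923 lb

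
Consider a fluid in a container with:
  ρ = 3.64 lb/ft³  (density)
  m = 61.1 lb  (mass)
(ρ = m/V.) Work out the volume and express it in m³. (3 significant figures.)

Solving ρ = m/V for V: V = m/ρ.
ρ = 3.64 lb/ft³ = 58.31 kg/m³; m = 61.1 lb = 27.71 kg.
V = 0.4753 m³

0.475 m³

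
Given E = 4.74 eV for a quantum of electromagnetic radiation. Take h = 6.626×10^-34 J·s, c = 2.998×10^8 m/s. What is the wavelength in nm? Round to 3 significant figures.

262 nm

Rearranging: λ = hc/E.
E = 4.74 eV = 7.594×10^-19 J; h = 6.626×10^-34 J·s; c = 2.998×10^8 m/s.
λ = 2.616×10^-7 m
2.616×10^-7 m × (1 nm / 1.000×10^-9 m) = 261.6 nm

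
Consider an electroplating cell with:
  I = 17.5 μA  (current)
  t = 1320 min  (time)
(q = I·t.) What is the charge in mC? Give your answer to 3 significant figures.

1390 mC

Directly: q = It.
I = 17.5 μA = 1.750×10^-5 A; t = 1320 min = 79200 s.
q = 1.386 C
1.386 C × (1 mC / 0.001000 C) = 1386 mC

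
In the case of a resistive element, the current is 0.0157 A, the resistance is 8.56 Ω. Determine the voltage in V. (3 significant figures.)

0.134 V

From Ohm's law: V = IR.
I = 0.0157 A; R = 8.56 Ω.
V = 0.1344 V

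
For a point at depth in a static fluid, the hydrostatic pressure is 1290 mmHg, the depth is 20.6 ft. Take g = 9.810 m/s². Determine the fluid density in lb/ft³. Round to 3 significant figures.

174 lb/ft³

Rearranging: ρ = P/(g·h).
P = 1290 mmHg = 1.720×10^5 Pa; h = 20.6 ft = 6.279 m; g = 9.810 m/s².
ρ = 2792 kg/m³
2792 kg/m³ × (1 lb/ft³ / 16.02 kg/m³) = 174.3 lb/ft³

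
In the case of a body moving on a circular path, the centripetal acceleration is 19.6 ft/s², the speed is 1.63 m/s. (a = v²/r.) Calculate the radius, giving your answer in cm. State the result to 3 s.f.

44.5 cm

Rearranging: r = v²/a.
a = 19.6 ft/s² = 5.974 m/s²; v = 1.63 m/s.
r = 0.4447 m
0.4447 m × (1 cm / 0.01000 m) = 44.47 cm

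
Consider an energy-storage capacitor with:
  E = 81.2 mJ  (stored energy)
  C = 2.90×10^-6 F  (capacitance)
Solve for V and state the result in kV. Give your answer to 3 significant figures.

0.237 kV

Solving E = ½C·V² for V: V = √(2E/C).
E = 81.2 mJ = 0.08120 J; C = 2.90×10^-6 F.
V = 236.6 V
236.6 V × (1 kV / 1000 V) = 0.2366 kV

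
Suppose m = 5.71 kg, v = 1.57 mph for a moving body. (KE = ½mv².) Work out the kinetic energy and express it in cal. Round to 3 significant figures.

0.336 cal

Directly: KE = ½mv².
m = 5.71 kg; v = 1.57 mph = 0.7019 m/s.
KE = 1.406 J
1.406 J × (1 cal / 4.184 J) = 0.3361 cal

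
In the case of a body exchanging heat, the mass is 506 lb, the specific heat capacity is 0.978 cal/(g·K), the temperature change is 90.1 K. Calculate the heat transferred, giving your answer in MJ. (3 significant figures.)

Directly: Q = mcΔT.
m = 506 lb = 229.5 kg; c = 0.978 cal/(g·K) = 4092 J/(kg·K); ΔT = 90.1 K.
Q = 8.462×10^7 J
8.462×10^7 J × (1 MJ / 1.000×10^6 J) = 84.62 MJ

84.6 MJ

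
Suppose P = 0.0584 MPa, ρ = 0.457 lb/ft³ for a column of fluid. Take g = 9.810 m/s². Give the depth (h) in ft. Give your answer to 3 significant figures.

Rearranging P = ρ·g·h for h: h = P/(ρ·g).
P = 0.0584 MPa = 58400 Pa; ρ = 0.457 lb/ft³ = 7.320 kg/m³; g = 9.810 m/s².
h = 813.2 m
813.2 m × (1 ft / 0.3048 m) = 2668 ft

2670 ft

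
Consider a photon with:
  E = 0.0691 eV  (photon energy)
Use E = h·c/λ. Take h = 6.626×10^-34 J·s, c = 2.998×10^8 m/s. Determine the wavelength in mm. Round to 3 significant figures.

Solving E = h·c/λ for λ: λ = hc/E.
E = 0.0691 eV = 1.107×10^-20 J; h = 6.626×10^-34 J·s; c = 2.998×10^8 m/s.
λ = 1.794×10^-5 m
1.794×10^-5 m × (1 mm / 0.001000 m) = 0.01794 mm

0.0179 mm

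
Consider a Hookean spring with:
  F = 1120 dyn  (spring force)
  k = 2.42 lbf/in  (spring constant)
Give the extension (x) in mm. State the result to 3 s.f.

0.0264 mm

Solving F = k·x for x: x = F/k.
F = 1120 dyn = 0.01120 N; k = 2.42 lbf/in = 423.8 N/m.
x = 2.643×10^-5 m
2.643×10^-5 m × (1 mm / 0.001000 m) = 0.02643 mm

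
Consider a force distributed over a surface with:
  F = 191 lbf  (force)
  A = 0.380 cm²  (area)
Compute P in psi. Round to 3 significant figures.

3240 psi

P is given directly by: P = F/A.
F = 191 lbf = 849.6 N; A = 0.380 cm² = 3.800×10^-5 m².
P = 2.236×10^7 Pa  (the unit combination reduces to kg/(m·s²) = Pa)
2.236×10^7 Pa × (1 psi / 6895 Pa) = 3243 psi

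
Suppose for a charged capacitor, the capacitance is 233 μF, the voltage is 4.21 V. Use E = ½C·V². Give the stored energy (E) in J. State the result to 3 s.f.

Directly: E = ½CV².
C = 233 μF = 2.330×10^-4 F; V = 4.21 V.
E = 0.002065 J  (the unit combination reduces to kg·m²/s² = J)

0.00206 J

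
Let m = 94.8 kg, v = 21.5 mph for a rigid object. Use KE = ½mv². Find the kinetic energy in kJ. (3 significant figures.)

4.38 kJ

KE is given directly by: KE = ½mv².
m = 94.8 kg; v = 21.5 mph = 9.611 m/s.
KE = 4379 J
4379 J × (1 kJ / 1000 J) = 4.379 kJ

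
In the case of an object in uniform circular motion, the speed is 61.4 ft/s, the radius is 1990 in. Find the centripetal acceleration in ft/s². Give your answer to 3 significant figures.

22.7 ft/s²

Directly: a = v²/r.
v = 61.4 ft/s = 18.71 m/s; r = 1990 in = 50.55 m.
a = 6.929 m/s²
6.929 m/s² × (1 ft/s² / 0.3048 m/s²) = 22.73 ft/s²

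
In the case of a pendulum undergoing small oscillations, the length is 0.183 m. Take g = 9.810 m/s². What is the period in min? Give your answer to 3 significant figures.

0.0143 min

T is given directly by: T = 2π√(L/g).
L = 0.183 m; g = 9.810 m/s².
T = 0.8582 s
0.8582 s × (1 min / 60.00 s) = 0.01430 min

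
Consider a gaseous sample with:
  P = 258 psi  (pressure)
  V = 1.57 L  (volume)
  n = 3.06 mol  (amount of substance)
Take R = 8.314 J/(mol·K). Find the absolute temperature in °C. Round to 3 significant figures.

-163 °C

From the ideal-gas law: T = PV/(nR).
P = 258 psi = 1.779×10^6 Pa; V = 1.57 L = 0.001570 m³; n = 3.06 mol; R = 8.314 J/(mol·K).
T = 109.8 K
109.8 K − 273.15 = -163.4 °C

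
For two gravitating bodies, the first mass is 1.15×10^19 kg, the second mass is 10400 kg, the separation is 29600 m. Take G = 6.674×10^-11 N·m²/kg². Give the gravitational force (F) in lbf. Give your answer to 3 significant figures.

From Newton's law of gravitation: F = Gm₁m₂/r².
m₁ = 1.15×10^19 kg; m₂ = 10400 kg; r = 29600 m; G = 6.674×10^-11 N·m²/kg².
F = 9110 N  (the unit combination reduces to kg·m/s² = N)
9110 N × (1 lbf / 4.448 N) = 2048 lbf

2050 lbf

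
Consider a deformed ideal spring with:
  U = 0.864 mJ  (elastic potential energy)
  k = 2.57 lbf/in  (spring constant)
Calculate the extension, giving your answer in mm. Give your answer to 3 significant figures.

1.96 mm

Rearranging U = ½k·x² for x: x = √(2U/k).
U = 0.864 mJ = 8.640×10^-4 J; k = 2.57 lbf/in = 450.1 N/m.
x = 0.001959 m
0.001959 m × (1 mm / 0.001000 m) = 1.959 mm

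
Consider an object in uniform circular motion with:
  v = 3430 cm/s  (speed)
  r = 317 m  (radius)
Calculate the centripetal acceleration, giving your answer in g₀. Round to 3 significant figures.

Directly: a = v²/r.
v = 3430 cm/s = 34.30 m/s; r = 317 m.
a = 3.711 m/s²
3.711 m/s² × (1 g₀ / 9.807 m/s²) = 0.3784 g₀

0.378 g₀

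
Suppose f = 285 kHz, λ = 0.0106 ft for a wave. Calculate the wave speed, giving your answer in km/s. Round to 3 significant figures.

Directly: v = fλ.
f = 285 kHz = 2.850×10^5 Hz; λ = 0.0106 ft = 0.003231 m.
v = 920.8 m/s
920.8 m/s × (1 km/s / 1000 m/s) = 0.9208 km/s

0.921 km/s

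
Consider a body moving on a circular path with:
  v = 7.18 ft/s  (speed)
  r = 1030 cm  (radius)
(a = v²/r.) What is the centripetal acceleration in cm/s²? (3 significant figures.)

46.5 cm/s²

Directly: a = v²/r.
v = 7.18 ft/s = 2.188 m/s; r = 1030 cm = 10.30 m.
a = 0.4650 m/s²
0.4650 m/s² × (1 cm/s² / 0.01000 m/s²) = 46.50 cm/s²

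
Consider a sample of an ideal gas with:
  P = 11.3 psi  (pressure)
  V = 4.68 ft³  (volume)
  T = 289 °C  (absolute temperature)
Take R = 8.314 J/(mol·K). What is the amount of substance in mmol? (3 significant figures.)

From the ideal-gas law: n = PV/(RT).
P = 11.3 psi = 77911 Pa; V = 4.68 ft³ = 0.1325 m³; T = 289 °C = 562.1 K; R = 8.314 J/(mol·K).
n = 2.209 mol
2.209 mol × (1 mmol / 0.001000 mol) = 2209 mmol

2210 mmol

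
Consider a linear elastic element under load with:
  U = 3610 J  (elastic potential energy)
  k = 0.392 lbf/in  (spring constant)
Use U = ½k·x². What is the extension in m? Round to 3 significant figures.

10.3 m

Rearranging: x = √(2U/k).
U = 3610 J; k = 0.392 lbf/in = 68.65 N/m.
x = 10.26 m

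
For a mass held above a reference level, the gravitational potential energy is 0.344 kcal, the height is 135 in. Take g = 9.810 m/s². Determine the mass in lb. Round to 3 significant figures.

Solving PE = m·g·h for m: m = PE/(g·h).
PE = 0.344 kcal = 1439 J; h = 135 in = 3.429 m; g = 9.810 m/s².
m = 42.79 kg
42.79 kg × (1 lb / 0.4536 kg) = 94.33 lb

94.3 lb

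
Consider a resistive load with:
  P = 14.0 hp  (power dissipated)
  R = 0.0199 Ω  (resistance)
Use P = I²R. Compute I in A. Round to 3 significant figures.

724 A

Solving P = I²R for I: I = √(P/R).
P = 14.0 hp = 10440 W; R = 0.0199 Ω.
I = 724.3 A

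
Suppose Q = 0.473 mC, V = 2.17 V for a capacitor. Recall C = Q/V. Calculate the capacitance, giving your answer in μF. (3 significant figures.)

218 μF

Directly: C = Q/V.
Q = 0.473 mC = 4.730×10^-4 C; V = 2.17 V.
C = 2.180×10^-4 F
2.180×10^-4 F × (1 μF / 1.000×10^-6 F) = 218.0 μF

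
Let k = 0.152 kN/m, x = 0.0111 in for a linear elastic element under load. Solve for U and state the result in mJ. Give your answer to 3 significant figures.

0.00604 mJ

Directly: U = ½kx².
k = 0.152 kN/m = 152.0 N/m; x = 0.0111 in = 2.819×10^-4 m.
U = 6.041×10^-6 J
6.041×10^-6 J × (1 mJ / 0.001000 J) = 0.006041 mJ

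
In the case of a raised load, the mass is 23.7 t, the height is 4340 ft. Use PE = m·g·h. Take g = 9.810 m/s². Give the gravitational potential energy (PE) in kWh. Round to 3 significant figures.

PE is given directly by: PE = mgh.
m = 23.7 t = 23700 kg; h = 4340 ft = 1323 m; g = 9.810 m/s².
PE = 3.076×10^8 J  (the unit combination reduces to kg·m²/s² = J)
3.076×10^8 J × (1 kWh / 3.600×10^6 J) = 85.43 kWh

85.4 kWh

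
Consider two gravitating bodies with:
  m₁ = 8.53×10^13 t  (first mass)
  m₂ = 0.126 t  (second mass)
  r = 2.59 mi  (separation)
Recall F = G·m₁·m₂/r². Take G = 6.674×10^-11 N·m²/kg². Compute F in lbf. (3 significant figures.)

Directly: F = Gm₁m₂/r².
m₁ = 8.53×10^13 t = 8.530×10^16 kg; m₂ = 0.126 t = 126.0 kg; r = 2.59 mi = 4168 m; G = 6.674×10^-11 N·m²/kg².
F = 41.29 N
41.29 N × (1 lbf / 4.448 N) = 9.282 lbf

9.28 lbf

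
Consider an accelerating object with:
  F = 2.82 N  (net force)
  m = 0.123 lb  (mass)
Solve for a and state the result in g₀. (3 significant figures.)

From Newton's second law: a = F/m.
F = 2.82 N; m = 0.123 lb = 0.05579 kg.
a = 50.55 m/s²
50.55 m/s² × (1 g₀ / 9.807 m/s²) = 5.154 g₀

5.15 g₀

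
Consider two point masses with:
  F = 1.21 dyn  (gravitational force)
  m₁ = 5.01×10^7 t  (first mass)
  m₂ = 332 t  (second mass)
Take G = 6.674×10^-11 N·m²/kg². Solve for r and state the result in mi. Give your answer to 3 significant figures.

From Newton's law of gravitation: r = √(G·m₁m₂/F).
F = 1.21 dyn = 1.210×10^-5 N; m₁ = 5.01×10^7 t = 5.010×10^10 kg; m₂ = 332 t = 3.320×10^5 kg; G = 6.674×10^-11 N·m²/kg².
r = 3.029×10^5 m
3.029×10^5 m × (1 mi / 1609 m) = 188.2 mi

188 mi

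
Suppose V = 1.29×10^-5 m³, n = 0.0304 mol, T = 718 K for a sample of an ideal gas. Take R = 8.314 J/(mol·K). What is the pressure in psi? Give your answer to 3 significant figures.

2040 psi

Directly: P = nRT/V.
V = 1.29×10^-5 m³; n = 0.0304 mol; T = 718 K; R = 8.314 J/(mol·K).
P = 1.407×10^7 Pa  (the unit combination reduces to kg/(m·s²) = Pa)
1.407×10^7 Pa × (1 psi / 6895 Pa) = 2040 psi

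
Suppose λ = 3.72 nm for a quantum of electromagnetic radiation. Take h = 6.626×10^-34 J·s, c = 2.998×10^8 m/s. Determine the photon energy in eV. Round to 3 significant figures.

Directly: E = hc/λ.
λ = 3.72 nm = 3.720×10^-9 m; h = 6.626×10^-34 J·s; c = 2.998×10^8 m/s.
E = 5.340×10^-17 J  (the unit combination reduces to kg·m²/s² = J)
5.340×10^-17 J × (1 eV / 1.602×10^-19 J) = 333.3 eV

333 eV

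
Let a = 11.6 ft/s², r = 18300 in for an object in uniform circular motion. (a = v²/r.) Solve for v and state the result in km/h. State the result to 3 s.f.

146 km/h

Rearranging a = v²/r for v: v = √(a·r).
a = 11.6 ft/s² = 3.536 m/s²; r = 18300 in = 464.8 m.
v = 40.54 m/s
40.54 m/s × (1 km/h / 0.2778 m/s) = 145.9 km/h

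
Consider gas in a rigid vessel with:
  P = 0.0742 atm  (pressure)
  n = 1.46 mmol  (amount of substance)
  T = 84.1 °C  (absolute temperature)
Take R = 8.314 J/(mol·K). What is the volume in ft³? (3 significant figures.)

0.0204 ft³

Solving PV = nRT for V: V = nRT/P.
P = 0.0742 atm = 7518 Pa; n = 1.46 mmol = 0.001460 mol; T = 84.1 °C = 357.2 K; R = 8.314 J/(mol·K).
V = 5.768×10^-4 m³
5.768×10^-4 m³ × (1 ft³ / 0.02832 m³) = 0.02037 ft³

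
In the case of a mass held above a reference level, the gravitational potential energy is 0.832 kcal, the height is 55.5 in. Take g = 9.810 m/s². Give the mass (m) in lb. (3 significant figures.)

Rearranging PE = m·g·h for m: m = PE/(g·h).
PE = 0.832 kcal = 3481 J; h = 55.5 in = 1.410 m; g = 9.810 m/s².
m = 251.7 kg
251.7 kg × (1 lb / 0.4536 kg) = 554.9 lb

555 lb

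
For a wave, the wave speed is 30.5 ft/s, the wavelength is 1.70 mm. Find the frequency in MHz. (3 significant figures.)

0.00547 MHz

Rearranging v = f·λ for f: f = v/λ.
v = 30.5 ft/s = 9.296 m/s; λ = 1.70 mm = 0.001700 m.
f = 5468 Hz
5468 Hz × (1 MHz / 1.000×10^6 Hz) = 0.005468 MHz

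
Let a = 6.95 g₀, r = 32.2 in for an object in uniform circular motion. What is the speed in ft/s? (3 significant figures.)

Rearranging: v = √(a·r).
a = 6.95 g₀ = 68.16 m/s²; r = 32.2 in = 0.8179 m.
v = 7.466 m/s
7.466 m/s × (1 ft/s / 0.3048 m/s) = 24.50 ft/s

24.5 ft/s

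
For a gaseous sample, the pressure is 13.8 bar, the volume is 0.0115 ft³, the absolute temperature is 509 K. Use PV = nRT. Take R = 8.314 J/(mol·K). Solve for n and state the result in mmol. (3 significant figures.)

Solving PV = nRT for n: n = PV/(RT).
P = 13.8 bar = 1.380×10^6 Pa; V = 0.0115 ft³ = 3.256×10^-4 m³; T = 509 K; R = 8.314 J/(mol·K).
n = 0.1062 mol
0.1062 mol × (1 mmol / 0.001000 mol) = 106.2 mmol

106 mmol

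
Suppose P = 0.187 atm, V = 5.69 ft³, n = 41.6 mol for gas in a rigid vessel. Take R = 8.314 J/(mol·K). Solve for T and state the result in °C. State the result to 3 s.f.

-264 °C

Rearranging: T = PV/(nR).
P = 0.187 atm = 18948 Pa; V = 5.69 ft³ = 0.1611 m³; n = 41.6 mol; R = 8.314 J/(mol·K).
T = 8.827 K
8.827 K − 273.15 = -264.3 °C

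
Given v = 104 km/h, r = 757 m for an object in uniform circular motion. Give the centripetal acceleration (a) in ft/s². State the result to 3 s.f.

3.62 ft/s²

Directly: a = v²/r.
v = 104 km/h = 28.89 m/s; r = 757 m.
a = 1.102 m/s²
1.102 m/s² × (1 ft/s² / 0.3048 m/s²) = 3.617 ft/s²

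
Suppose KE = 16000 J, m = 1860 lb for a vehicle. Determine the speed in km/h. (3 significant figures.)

Solving KE = ½mv² for v: v = √(2·KE/m).
KE = 16000 J; m = 1860 lb = 843.7 kg.
v = 6.159 m/s
6.159 m/s × (1 km/h / 0.2778 m/s) = 22.17 km/h

22.2 km/h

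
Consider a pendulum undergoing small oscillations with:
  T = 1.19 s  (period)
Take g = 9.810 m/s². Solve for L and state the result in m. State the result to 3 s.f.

Rearranging: L = g·(T/2π)².
T = 1.19 s; g = 9.810 m/s².
L = 0.3519 m

0.352 m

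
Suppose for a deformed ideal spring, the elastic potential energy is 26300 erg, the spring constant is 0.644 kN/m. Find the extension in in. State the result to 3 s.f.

Rearranging: x = √(2U/k).
U = 26300 erg = 0.002630 J; k = 0.644 kN/m = 644.0 N/m.
x = 0.002858 m
0.002858 m × (1 in / 0.02540 m) = 0.1125 in

0.113 in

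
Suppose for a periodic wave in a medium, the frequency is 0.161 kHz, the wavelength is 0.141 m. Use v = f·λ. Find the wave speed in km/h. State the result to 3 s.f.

81.7 km/h

v is given directly by: v = fλ.
f = 0.161 kHz = 161.0 Hz; λ = 0.141 m.
v = 22.70 m/s
22.70 m/s × (1 km/h / 0.2778 m/s) = 81.72 km/h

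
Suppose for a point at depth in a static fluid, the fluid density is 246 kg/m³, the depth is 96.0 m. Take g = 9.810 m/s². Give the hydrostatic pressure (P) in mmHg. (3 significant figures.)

1740 mmHg

P is given directly by: P = ρgh.
ρ = 246 kg/m³; h = 96.0 m; g = 9.810 m/s².
P = 2.317×10^5 Pa
2.317×10^5 Pa × (1 mmHg / 133.3 Pa) = 1738 mmHg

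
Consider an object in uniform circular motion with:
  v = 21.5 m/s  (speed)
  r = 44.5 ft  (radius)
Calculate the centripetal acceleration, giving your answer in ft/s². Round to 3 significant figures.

112 ft/s²

a is given directly by: a = v²/r.
v = 21.5 m/s; r = 44.5 ft = 13.56 m.
a = 34.08 m/s²
34.08 m/s² × (1 ft/s² / 0.3048 m/s²) = 111.8 ft/s²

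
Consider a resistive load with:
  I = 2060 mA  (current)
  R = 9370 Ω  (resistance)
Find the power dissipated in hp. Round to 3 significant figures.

53.3 hp

P is given directly by: P = I²R.
I = 2060 mA = 2.060 A; R = 9370 Ω.
P = 39763 W
39763 W × (1 hp / 745.7 W) = 53.32 hp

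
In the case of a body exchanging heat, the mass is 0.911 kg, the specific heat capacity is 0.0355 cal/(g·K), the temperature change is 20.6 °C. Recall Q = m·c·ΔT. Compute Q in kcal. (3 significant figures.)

0.666 kcal

Directly: Q = mcΔT.
m = 0.911 kg; c = 0.0355 cal/(g·K) = 148.5 J/(kg·K); ΔT = 20.6 °C = 20.60 K.
Q = 2787 J
2787 J × (1 kcal / 4184 J) = 0.6662 kcal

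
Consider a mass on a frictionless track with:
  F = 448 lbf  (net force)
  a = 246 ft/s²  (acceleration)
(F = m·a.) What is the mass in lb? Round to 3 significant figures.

58.6 lb

From Newton's second law: m = F/a.
F = 448 lbf = 1993 N; a = 246 ft/s² = 74.98 m/s².
m = 26.58 kg
26.58 kg × (1 lb / 0.4536 kg) = 58.59 lb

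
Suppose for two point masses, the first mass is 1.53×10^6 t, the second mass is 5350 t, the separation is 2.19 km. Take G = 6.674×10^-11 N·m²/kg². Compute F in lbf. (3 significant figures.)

From Newton's law of gravitation: F = Gm₁m₂/r².
m₁ = 1.53×10^6 t = 1.530×10^9 kg; m₂ = 5350 t = 5.350×10^6 kg; r = 2.19 km = 2190 m; G = 6.674×10^-11 N·m²/kg².
F = 0.1139 N
0.1139 N × (1 lbf / 4.448 N) = 0.02561 lbf

0.0256 lbf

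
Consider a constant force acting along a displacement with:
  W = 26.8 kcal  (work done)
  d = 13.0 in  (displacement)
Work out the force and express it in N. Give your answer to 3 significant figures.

Solving W = F·d for F: F = W/d.
W = 26.8 kcal = 1.121×10^5 J; d = 13.0 in = 0.3302 m.
F = 3.396×10^5 N

3.40×10^5 N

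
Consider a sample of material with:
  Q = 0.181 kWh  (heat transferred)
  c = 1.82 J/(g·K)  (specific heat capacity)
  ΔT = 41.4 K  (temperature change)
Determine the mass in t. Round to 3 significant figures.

Rearranging: m = Q/(c·ΔT).
Q = 0.181 kWh = 6.516×10^5 J; c = 1.82 J/(g·K) = 1820 J/(kg·K); ΔT = 41.4 K.
m = 8.648 kg
8.648 kg × (1 t / 1000 kg) = 0.008648 t

0.00865 t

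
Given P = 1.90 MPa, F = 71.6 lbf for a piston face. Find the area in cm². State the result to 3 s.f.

1.68 cm²

Solving P = F/A for A: A = F/P.
P = 1.90 MPa = 1.900×10^6 Pa; F = 71.6 lbf = 318.5 N.
A = 1.676×10^-4 m²
1.676×10^-4 m² × (1 cm² / 1.000×10^-4 m²) = 1.676 cm²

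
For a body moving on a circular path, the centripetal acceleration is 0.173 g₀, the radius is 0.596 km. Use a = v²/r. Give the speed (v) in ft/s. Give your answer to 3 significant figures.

104 ft/s

Rearranging: v = √(a·r).
a = 0.173 g₀ = 1.697 m/s²; r = 0.596 km = 596.0 m.
v = 31.80 m/s
31.80 m/s × (1 ft/s / 0.3048 m/s) = 104.3 ft/s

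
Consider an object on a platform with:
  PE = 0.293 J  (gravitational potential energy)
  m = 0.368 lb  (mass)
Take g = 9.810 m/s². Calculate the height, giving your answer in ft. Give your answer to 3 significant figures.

0.587 ft

Rearranging: h = PE/(m·g).
PE = 0.293 J; m = 0.368 lb = 0.1669 kg; g = 9.810 m/s².
h = 0.1789 m
0.1789 m × (1 ft / 0.3048 m) = 0.5870 ft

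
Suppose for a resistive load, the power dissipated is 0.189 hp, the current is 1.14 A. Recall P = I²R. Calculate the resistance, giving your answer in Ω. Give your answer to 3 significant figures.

108 Ω

Rearranging: R = P/I².
P = 0.189 hp = 140.9 W; I = 1.14 A.
R = 108.4 Ω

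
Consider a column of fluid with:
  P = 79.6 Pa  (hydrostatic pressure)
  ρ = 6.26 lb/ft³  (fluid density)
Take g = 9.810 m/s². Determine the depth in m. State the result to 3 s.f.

Rearranging P = ρ·g·h for h: h = P/(ρ·g).
P = 79.6 Pa; ρ = 6.26 lb/ft³ = 100.3 kg/m³; g = 9.810 m/s².
h = 0.08092 m

0.0809 m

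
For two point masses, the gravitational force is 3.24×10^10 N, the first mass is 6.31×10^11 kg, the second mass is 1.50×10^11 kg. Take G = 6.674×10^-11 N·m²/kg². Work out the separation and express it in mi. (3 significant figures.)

0.00868 mi

Solving F = G·m₁·m₂/r² for r: r = √(G·m₁m₂/F).
F = 3.24×10^10 N; m₁ = 6.31×10^11 kg; m₂ = 1.50×10^11 kg; G = 6.674×10^-11 N·m²/kg².
r = 13.96 m
13.96 m × (1 mi / 1609 m) = 0.008676 mi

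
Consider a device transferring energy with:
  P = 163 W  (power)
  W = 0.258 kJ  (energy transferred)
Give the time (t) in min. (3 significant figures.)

0.0264 min

Rearranging: t = W/P.
P = 163 W; W = 0.258 kJ = 258.0 J.
t = 1.583 s
1.583 s × (1 min / 60.00 s) = 0.02638 min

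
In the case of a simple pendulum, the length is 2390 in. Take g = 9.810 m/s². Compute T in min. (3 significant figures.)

0.261 min

Directly: T = 2π√(L/g).
L = 2390 in = 60.71 m; g = 9.810 m/s².
T = 15.63 s
15.63 s × (1 min / 60.00 s) = 0.2605 min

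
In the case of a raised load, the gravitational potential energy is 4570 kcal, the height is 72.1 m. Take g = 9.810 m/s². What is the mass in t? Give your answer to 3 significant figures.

27.0 t

Rearranging: m = PE/(g·h).
PE = 4570 kcal = 1.912×10^7 J; h = 72.1 m; g = 9.810 m/s².
m = 27034 kg
27034 kg × (1 t / 1000 kg) = 27.03 t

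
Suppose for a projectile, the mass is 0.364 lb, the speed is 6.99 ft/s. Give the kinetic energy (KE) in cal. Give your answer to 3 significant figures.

KE is given directly by: KE = ½mv².
m = 0.364 lb = 0.1651 kg; v = 6.99 ft/s = 2.131 m/s.
KE = 0.3747 J
0.3747 J × (1 cal / 4.184 J) = 0.08956 cal

0.0896 cal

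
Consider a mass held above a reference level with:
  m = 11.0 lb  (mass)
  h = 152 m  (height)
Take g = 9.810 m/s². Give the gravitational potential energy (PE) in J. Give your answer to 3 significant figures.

7440 J

Directly: PE = mgh.
m = 11.0 lb = 4.990 kg; h = 152 m; g = 9.810 m/s².
PE = 7440 J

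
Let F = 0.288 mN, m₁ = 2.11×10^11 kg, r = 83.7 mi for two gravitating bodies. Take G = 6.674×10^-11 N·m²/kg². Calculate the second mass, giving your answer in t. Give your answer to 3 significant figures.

371 t

From Newton's law of gravitation: m₂ = F·r²/(G·m₁).
F = 0.288 mN = 2.880×10^-4 N; m₁ = 2.11×10^11 kg; r = 83.7 mi = 1.347×10^5 m; G = 6.674×10^-11 N·m²/kg².
m₂ = 3.711×10^5 kg
3.711×10^5 kg × (1 t / 1000 kg) = 371.1 t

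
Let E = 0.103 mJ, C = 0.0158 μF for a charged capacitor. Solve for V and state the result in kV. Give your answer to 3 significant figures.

Rearranging: V = √(2E/C).
E = 0.103 mJ = 1.030×10^-4 J; C = 0.0158 μF = 1.580×10^-8 F.
V = 114.2 V
114.2 V × (1 kV / 1000 V) = 0.1142 kV

0.114 kV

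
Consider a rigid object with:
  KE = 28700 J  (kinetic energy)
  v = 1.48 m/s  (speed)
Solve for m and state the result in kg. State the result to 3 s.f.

Rearranging: m = 2·KE/v².
KE = 28700 J; v = 1.48 m/s.
m = 26205 kg

26200 kg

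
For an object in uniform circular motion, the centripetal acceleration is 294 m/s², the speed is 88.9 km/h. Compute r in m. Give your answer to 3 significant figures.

2.07 m

Rearranging: r = v²/a.
a = 294 m/s²; v = 88.9 km/h = 24.69 m/s.
r = 2.074 m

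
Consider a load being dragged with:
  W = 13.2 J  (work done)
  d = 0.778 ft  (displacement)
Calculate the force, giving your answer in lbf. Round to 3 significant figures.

Solving W = F·d for F: F = W/d.
W = 13.2 J; d = 0.778 ft = 0.2371 m.
F = 55.66 N
55.66 N × (1 lbf / 4.448 N) = 12.51 lbf

12.5 lbf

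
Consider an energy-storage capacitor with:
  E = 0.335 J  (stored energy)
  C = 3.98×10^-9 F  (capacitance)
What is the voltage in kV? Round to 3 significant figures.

Solving E = ½C·V² for V: V = √(2E/C).
E = 0.335 J; C = 3.98×10^-9 F.
V = 12975 V  (the unit combination reduces to kg·m²/(A·s³) = V)
12975 V × (1 kV / 1000 V) = 12.97 kV

13.0 kV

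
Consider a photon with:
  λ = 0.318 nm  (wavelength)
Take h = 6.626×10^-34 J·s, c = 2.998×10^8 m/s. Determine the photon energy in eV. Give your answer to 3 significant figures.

3900 eV

E is given directly by: E = hc/λ.
λ = 0.318 nm = 3.180×10^-10 m; h = 6.626×10^-34 J·s; c = 2.998×10^8 m/s.
E = 6.247×10^-16 J  (the unit combination reduces to kg·m²/s² = J)
6.247×10^-16 J × (1 eV / 1.602×10^-19 J) = 3899 eV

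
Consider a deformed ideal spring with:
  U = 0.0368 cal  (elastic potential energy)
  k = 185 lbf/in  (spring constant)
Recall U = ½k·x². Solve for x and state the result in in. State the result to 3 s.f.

Solving U = ½k·x² for x: x = √(2U/k).
U = 0.0368 cal = 0.1540 J; k = 185 lbf/in = 32398 N/m.
x = 0.003083 m
0.003083 m × (1 in / 0.02540 m) = 0.1214 in

0.121 in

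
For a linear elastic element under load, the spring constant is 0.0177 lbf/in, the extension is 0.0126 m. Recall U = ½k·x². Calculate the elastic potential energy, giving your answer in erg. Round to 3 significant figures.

2460 erg

Directly: U = ½kx².
k = 0.0177 lbf/in = 3.100 N/m; x = 0.0126 m.
U = 2.461×10^-4 J
2.461×10^-4 J × (1 erg / 1.000×10^-7 J) = 2461 erg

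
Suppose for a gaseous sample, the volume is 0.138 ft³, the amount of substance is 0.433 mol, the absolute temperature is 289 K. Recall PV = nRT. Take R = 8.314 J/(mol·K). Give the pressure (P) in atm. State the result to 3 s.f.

2.63 atm

Directly: P = nRT/V.
V = 0.138 ft³ = 0.003908 m³; n = 0.433 mol; T = 289 K; R = 8.314 J/(mol·K).
P = 2.662×10^5 Pa  (the unit combination reduces to kg/(m·s²) = Pa)
2.662×10^5 Pa × (1 atm / 1.013×10^5 Pa) = 2.628 atm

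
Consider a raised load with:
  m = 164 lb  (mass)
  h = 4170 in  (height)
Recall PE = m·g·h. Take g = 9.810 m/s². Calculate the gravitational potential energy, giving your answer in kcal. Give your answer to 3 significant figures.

Directly: PE = mgh.
m = 164 lb = 74.39 kg; h = 4170 in = 105.9 m; g = 9.810 m/s².
PE = 77294 J  (the unit combination reduces to kg·m²/s² = J)
77294 J × (1 kcal / 4184 J) = 18.47 kcal

18.5 kcal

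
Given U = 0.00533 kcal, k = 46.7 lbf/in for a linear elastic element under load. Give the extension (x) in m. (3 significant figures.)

Rearranging U = ½k·x² for x: x = √(2U/k).
U = 0.00533 kcal = 22.30 J; k = 46.7 lbf/in = 8178 N/m.
x = 0.07385 m

0.0738 m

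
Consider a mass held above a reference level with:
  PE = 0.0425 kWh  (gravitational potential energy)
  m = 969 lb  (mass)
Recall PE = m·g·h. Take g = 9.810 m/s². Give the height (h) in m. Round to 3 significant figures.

35.5 m

Rearranging PE = m·g·h for h: h = PE/(m·g).
PE = 0.0425 kWh = 1.530×10^5 J; m = 969 lb = 439.5 kg; g = 9.810 m/s².
h = 35.48 m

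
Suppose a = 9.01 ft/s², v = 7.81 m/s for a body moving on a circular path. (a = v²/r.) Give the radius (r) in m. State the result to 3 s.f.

Rearranging a = v²/r for r: r = v²/a.
a = 9.01 ft/s² = 2.746 m/s²; v = 7.81 m/s.
r = 22.21 m

22.2 m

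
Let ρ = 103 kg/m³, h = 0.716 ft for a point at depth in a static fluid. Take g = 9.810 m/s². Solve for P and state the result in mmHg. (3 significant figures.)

1.65 mmHg

P is given directly by: P = ρgh.
ρ = 103 kg/m³; h = 0.716 ft = 0.2182 m; g = 9.810 m/s².
P = 220.5 Pa  (the unit combination reduces to kg/(m·s²) = Pa)
220.5 Pa × (1 mmHg / 133.3 Pa) = 1.654 mmHg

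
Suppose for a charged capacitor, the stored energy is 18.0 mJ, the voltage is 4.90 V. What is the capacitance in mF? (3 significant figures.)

1.50 mF

Rearranging: C = 2E/V².
E = 18.0 mJ = 0.01800 J; V = 4.90 V.
C = 0.001499 F
0.001499 F × (1 mF / 0.001000 F) = 1.499 mF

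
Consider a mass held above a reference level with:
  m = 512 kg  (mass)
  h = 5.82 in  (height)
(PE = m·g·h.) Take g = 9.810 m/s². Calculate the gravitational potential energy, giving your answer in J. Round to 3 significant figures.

Directly: PE = mgh.
m = 512 kg; h = 5.82 in = 0.1478 m; g = 9.810 m/s².
PE = 742.5 J

742 J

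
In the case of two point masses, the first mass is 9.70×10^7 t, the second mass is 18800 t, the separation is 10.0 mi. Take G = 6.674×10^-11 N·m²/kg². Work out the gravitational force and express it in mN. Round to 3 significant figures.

From Newton's law of gravitation: F = Gm₁m₂/r².
m₁ = 9.70×10^7 t = 9.700×10^10 kg; m₂ = 18800 t = 1.880×10^7 kg; r = 10.0 mi = 16093 m; G = 6.674×10^-11 N·m²/kg².
F = 0.4699 N  (the unit combination reduces to kg·m/s² = N)
0.4699 N × (1 mN / 0.001000 N) = 469.9 mN

470 mN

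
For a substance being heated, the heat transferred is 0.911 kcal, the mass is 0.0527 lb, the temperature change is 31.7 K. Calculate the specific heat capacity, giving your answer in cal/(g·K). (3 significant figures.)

Rearranging Q = m·c·ΔT for c: c = Q/(m·ΔT).
Q = 0.911 kcal = 3812 J; m = 0.0527 lb = 0.02390 kg; ΔT = 31.7 K.
c = 5030 J/(kg·K)
5030 J/(kg·K) × (1 cal/(g·K) / 4184 J/(kg·K)) = 1.202 cal/(g·K)

1.20 cal/(g·K)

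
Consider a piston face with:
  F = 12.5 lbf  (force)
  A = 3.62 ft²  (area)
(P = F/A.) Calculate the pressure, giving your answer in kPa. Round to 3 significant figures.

P is given directly by: P = F/A.
F = 12.5 lbf = 55.60 N; A = 3.62 ft² = 0.3363 m².
P = 165.3 Pa  (the unit combination reduces to kg/(m·s²) = Pa)
165.3 Pa × (1 kPa / 1000 Pa) = 0.1653 kPa

0.165 kPa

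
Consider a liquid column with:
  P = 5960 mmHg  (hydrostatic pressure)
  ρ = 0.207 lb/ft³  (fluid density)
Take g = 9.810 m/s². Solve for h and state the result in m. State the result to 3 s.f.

Rearranging P = ρ·g·h for h: h = P/(ρ·g).
P = 5960 mmHg = 7.946×10^5 Pa; ρ = 0.207 lb/ft³ = 3.316 kg/m³; g = 9.810 m/s².
h = 24428 m

24400 m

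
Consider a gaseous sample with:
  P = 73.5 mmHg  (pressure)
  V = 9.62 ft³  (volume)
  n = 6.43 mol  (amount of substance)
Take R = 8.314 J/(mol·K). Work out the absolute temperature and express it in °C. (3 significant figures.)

From the ideal-gas law: T = PV/(nR).
P = 73.5 mmHg = 9799 Pa; V = 9.62 ft³ = 0.2724 m³; n = 6.43 mol; R = 8.314 J/(mol·K).
T = 49.93 K
49.93 K − 273.15 = -223.2 °C

-223 °C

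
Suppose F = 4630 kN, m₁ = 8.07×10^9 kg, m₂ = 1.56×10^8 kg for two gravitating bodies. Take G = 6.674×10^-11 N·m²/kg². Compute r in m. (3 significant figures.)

4.26 m

From Newton's law of gravitation: r = √(G·m₁m₂/F).
F = 4630 kN = 4.630×10^6 N; m₁ = 8.07×10^9 kg; m₂ = 1.56×10^8 kg; G = 6.674×10^-11 N·m²/kg².
r = 4.260 m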